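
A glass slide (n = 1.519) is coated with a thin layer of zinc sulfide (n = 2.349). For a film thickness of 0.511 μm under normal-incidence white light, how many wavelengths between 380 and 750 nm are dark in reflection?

Ray reflecting at the top interface goes from n = 1.0 toward n = 2.349: a half-wave phase shift.
Ray reflecting at the bottom interface goes from n = 2.349 toward n = 1.519: no phase shift.
Net: one phase inversion between the two reflected rays.
So the condition for destructive reflection is 2 n t = m λ.
λ = 2 n t / m = 2401 / m nm.
m=3: 800 nm (IR); m=4: 600 nm (visible); m=5: 480 nm (visible); m=6: 400 nm (visible); m=7: 343 nm (UV).

3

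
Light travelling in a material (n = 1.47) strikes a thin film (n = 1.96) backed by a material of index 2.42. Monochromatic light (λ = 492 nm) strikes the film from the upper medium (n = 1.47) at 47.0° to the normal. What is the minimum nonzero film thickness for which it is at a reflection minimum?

75.1 nm

At the upper boundary (n = 1.47 to n = 1.96) the reflected ray undergoes a half-wave phase shift.
Ray reflecting at the bottom interface goes from n = 1.96 toward n = 2.42: a half-wave phase shift.
Zero or two π shifts → no net half-wave offset.
For weak reflection here: 2 n t cos θ_r = (m + ½) λ.
Snell's law: 1.47 sin 47.0° = 1.96 sin θ_r → sin θ_r = 0.549, cos θ_r = 0.836.
Minimum at m = 0: t = λ / (4 n cos θ_r) = 492 / (4 × 1.96 × 0.836) = 75.1 nm.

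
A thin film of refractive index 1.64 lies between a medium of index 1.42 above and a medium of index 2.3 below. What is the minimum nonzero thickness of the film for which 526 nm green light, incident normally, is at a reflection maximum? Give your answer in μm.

0.160 μm

At the upper boundary (n = 1.42 to n = 1.64) the reflected ray undergoes a half-wave phase shift.
At the lower boundary (n = 1.64 to n = 2.3) the reflected ray undergoes a half-wave phase shift.
Net: no relative phase inversion (both shifts match).
With no net inversion, constructive interference in reflection requires 2 n t = m λ.
Minimum nonzero at m = 1: t = λ / (2 n) = 526 / (2 × 1.64) = 160 nm.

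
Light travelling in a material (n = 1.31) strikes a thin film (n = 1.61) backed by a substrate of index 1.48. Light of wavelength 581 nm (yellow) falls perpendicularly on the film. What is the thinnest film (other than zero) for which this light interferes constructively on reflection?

Top surface (1.31 → 1.61): reflection off a higher-index medium gives a half-wave phase shift.
Bottom surface (1.61 → 1.48): reflection off a lower-index medium gives no phase shift.
Net: one phase inversion between the two reflected rays.
With one net inversion, constructive interference in reflection requires 2 n t = (m + ½) λ.
Minimum at m = 0: t = λ / (4 n) = 581 / (4 × 1.61) = 90.2 nm.

90.2 nm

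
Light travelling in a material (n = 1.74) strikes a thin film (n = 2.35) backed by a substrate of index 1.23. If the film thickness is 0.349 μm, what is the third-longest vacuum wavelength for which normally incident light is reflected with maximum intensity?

656 nm

Top surface (1.74 → 2.35): reflection off a higher-index medium gives a half-wave phase shift.
Ray reflecting at the bottom interface goes from n = 2.35 toward n = 1.23: no phase shift.
Exactly one π shift → a net half-wave offset.
So the condition for constructive reflection is 2 n t = (m + ½) λ.
λ = 2 n t / (m + ½). The third-longest wavelength is m = 2: λ = 2 × 2.35 × 349 / 2.50 = 656 nm.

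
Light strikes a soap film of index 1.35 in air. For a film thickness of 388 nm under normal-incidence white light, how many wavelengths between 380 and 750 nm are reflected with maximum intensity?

2

Top surface (1.0 → 1.35): reflection off a higher-index medium gives a half-wave phase shift.
Bottom surface (1.35 → 1.0): reflection off a lower-index medium gives no phase shift.
Exactly one π shift → a net half-wave offset.
For maximum reflection here: 2 n t = (m + ½) λ.
λ = 2 n t / (m + ½) = 1048 / (m + ½) nm.
m=0: 2095 nm (IR); m=1: 698 nm (visible); m=2: 419 nm (visible); m=3: 299 nm (UV).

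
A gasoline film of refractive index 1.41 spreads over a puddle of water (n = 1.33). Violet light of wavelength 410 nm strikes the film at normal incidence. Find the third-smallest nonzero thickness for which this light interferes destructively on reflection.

436 nm

At the upper boundary (n = 1.0 to n = 1.41) the reflected ray undergoes a half-wave phase shift.
At the lower boundary (n = 1.41 to n = 1.33) the reflected ray undergoes no phase shift.
Exactly one π shift → a net half-wave offset.
With one net inversion, destructive interference in reflection requires 2 n t = m λ.
The third-smallest nonzero thickness corresponds to m = 3: t = m λ / (2 n) = 3.00 × 410 / (2 × 1.41) = 436 nm.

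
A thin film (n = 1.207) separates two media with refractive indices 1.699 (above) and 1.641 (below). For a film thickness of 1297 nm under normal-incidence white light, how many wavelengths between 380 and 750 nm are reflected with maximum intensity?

4

At the upper boundary (n = 1.699 to n = 1.207) the reflected ray undergoes no phase shift.
Ray reflecting at the bottom interface goes from n = 1.207 toward n = 1.641: a half-wave phase shift.
The two reflections differ by half a wavelength.
For maximum reflection here: 2 n t = (m + ½) λ.
λ = 2 n t / (m + ½) = 3131 / (m + ½) nm.
m=3: 895 nm (IR); m=4: 696 nm (visible); m=5: 569 nm (visible); m=6: 482 nm (visible); m=7: 417 nm (visible); m=8: 368 nm (UV).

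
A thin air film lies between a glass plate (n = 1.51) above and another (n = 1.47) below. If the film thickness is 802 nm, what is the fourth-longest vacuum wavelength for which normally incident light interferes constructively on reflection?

458 nm

At the upper boundary (n = 1.51 to n = 1.0) the reflected ray undergoes no phase shift.
At the lower boundary (n = 1.0 to n = 1.47) the reflected ray undergoes a half-wave phase shift.
Exactly one π shift → a net half-wave offset.
With one net inversion, constructive interference in reflection requires 2 n t = (m + ½) λ.
λ = 2 n t / (m + ½). The fourth-longest wavelength is m = 3: λ = 2 × 1.0 × 802 / 3.50 = 458 nm.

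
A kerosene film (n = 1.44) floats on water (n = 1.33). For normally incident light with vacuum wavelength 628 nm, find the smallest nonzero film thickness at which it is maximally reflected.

At the upper boundary (n = 1.0 to n = 1.44) the reflected ray undergoes a half-wave phase shift.
At the lower boundary (n = 1.44 to n = 1.33) the reflected ray undergoes no phase shift.
Exactly one π shift → a net half-wave offset.
So the condition for constructive reflection is 2 n t = (m + ½) λ.
Minimum at m = 0: t = λ / (4 n) = 628 / (4 × 1.44) = 109 nm.

109 nm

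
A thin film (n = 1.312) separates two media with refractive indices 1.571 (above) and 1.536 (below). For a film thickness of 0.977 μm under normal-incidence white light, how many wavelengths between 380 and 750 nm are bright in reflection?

4

At the upper boundary (n = 1.571 to n = 1.312) the reflected ray undergoes no phase shift.
Ray reflecting at the bottom interface goes from n = 1.312 toward n = 1.536: a half-wave phase shift.
Exactly one π shift → a net half-wave offset.
With one net inversion, constructive interference in reflection requires 2 n t = (m + ½) λ.
λ = 2 n t / (m + ½) = 2564 / (m + ½) nm.
m=2: 1025 nm (IR); m=3: 732 nm (visible); m=4: 570 nm (visible); m=5: 466 nm (visible); m=6: 394 nm (visible); m=7: 342 nm (UV).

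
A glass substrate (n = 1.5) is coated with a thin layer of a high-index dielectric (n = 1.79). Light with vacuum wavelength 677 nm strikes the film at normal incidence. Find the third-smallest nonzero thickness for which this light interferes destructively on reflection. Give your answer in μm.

0.567 μm

Top surface (1.0 → 1.79): reflection off a higher-index medium gives a half-wave phase shift.
At the lower boundary (n = 1.79 to n = 1.5) the reflected ray undergoes no phase shift.
Net: one phase inversion between the two reflected rays.
So the condition for destructive reflection is 2 n t = m λ.
The third-smallest nonzero thickness corresponds to m = 3: t = m λ / (2 n) = 3.00 × 677 / (2 × 1.79) = 567 nm.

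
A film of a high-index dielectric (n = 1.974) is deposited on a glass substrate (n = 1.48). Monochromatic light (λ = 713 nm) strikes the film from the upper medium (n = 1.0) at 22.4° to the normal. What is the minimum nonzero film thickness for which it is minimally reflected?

At the upper boundary (n = 1.0 to n = 1.974) the reflected ray undergoes a half-wave phase shift.
At the lower boundary (n = 1.974 to n = 1.48) the reflected ray undergoes no phase shift.
Net: one phase inversion between the two reflected rays.
For weak reflection here: 2 n t cos θ_r = m λ.
Snell's law: 1.0 sin 22.4° = 1.974 sin θ_r → sin θ_r = 0.193, cos θ_r = 0.981.
Minimum nonzero at m = 1: t = λ / (2 n cos θ_r) = 713 / (2 × 1.974 × 0.981) = 184 nm.

184 nm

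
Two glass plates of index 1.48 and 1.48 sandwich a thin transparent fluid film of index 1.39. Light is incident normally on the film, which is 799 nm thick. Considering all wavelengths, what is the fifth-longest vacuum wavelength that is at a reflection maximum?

494 nm

At the upper boundary (n = 1.48 to n = 1.39) the reflected ray undergoes no phase shift.
Ray reflecting at the bottom interface goes from n = 1.39 toward n = 1.48: a half-wave phase shift.
The two reflections differ by half a wavelength.
For maximum reflection here: 2 n t = (m + ½) λ.
λ = 2 n t / (m + ½). The fifth-longest wavelength is m = 4: λ = 2 × 1.39 × 799 / 4.50 = 494 nm.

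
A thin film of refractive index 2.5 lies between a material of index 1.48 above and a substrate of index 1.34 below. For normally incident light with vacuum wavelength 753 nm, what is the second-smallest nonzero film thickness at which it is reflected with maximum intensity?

226 nm

Ray reflecting at the top interface goes from n = 1.48 toward n = 2.5: a half-wave phase shift.
Bottom surface (2.5 → 1.34): reflection off a lower-index medium gives no phase shift.
Exactly one π shift → a net half-wave offset.
With one net inversion, constructive interference in reflection requires 2 n t = (m + ½) λ.
The second-smallest nonzero thickness corresponds to m = 1: t = (m + ½) λ / (2 n) = 1.50 × 753 / (2 × 2.5) = 226 nm.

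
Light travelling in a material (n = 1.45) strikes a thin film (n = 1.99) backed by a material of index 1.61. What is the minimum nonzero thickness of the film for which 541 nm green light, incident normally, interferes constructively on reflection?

68.0 nm

At the upper boundary (n = 1.45 to n = 1.99) the reflected ray undergoes a half-wave phase shift.
At the lower boundary (n = 1.99 to n = 1.61) the reflected ray undergoes no phase shift.
Net: one phase inversion between the two reflected rays.
For maximum reflection here: 2 n t = (m + ½) λ.
Minimum at m = 0: t = λ / (4 n) = 541 / (4 × 1.99) = 68.0 nm.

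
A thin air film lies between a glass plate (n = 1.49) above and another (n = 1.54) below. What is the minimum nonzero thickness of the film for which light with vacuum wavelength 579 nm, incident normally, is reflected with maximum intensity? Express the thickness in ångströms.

At the upper boundary (n = 1.49 to n = 1.0) the reflected ray undergoes no phase shift.
Bottom surface (1.0 → 1.54): reflection off a higher-index medium gives a half-wave phase shift.
The two reflections differ by half a wavelength.
For maximum reflection here: 2 n t = (m + ½) λ.
Minimum at m = 0: t = λ / (4 n) = 579 / (4 × 1.0) = 145 nm.

1448 Å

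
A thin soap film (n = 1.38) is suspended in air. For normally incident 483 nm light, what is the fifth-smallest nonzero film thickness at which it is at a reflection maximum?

At the upper boundary (n = 1.0 to n = 1.38) the reflected ray undergoes a half-wave phase shift.
Bottom surface (1.38 → 1.0): reflection off a lower-index medium gives no phase shift.
The two reflections differ by half a wavelength.
For strong reflection here: 2 n t = (m + ½) λ.
The fifth-smallest nonzero thickness corresponds to m = 4: t = (m + ½) λ / (2 n) = 4.50 × 483 / (2 × 1.38) = 788 nm.

788 nm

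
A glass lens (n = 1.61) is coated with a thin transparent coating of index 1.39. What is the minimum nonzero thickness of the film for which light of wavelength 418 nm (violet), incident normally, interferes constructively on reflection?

150 nm

At the upper boundary (n = 1.0 to n = 1.39) the reflected ray undergoes a half-wave phase shift.
Bottom surface (1.39 → 1.61): reflection off a higher-index medium gives a half-wave phase shift.
The two reflections carry the same phase change, so no net offset.
So the condition for constructive reflection is 2 n t = m λ.
Minimum nonzero at m = 1: t = λ / (2 n) = 418 / (2 × 1.39) = 150 nm.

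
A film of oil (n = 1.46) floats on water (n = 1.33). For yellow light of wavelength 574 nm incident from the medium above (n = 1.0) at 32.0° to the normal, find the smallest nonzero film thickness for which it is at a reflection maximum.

Ray reflecting at the top interface goes from n = 1.0 toward n = 1.46: a half-wave phase shift.
Bottom surface (1.46 → 1.33): reflection off a lower-index medium gives no phase shift.
The two reflections differ by half a wavelength.
For strong reflection here: 2 n t cos θ_r = (m + ½) λ.
Snell's law: 1.0 sin 32.0° = 1.46 sin θ_r → sin θ_r = 0.363, cos θ_r = 0.932.
Minimum at m = 0: t = λ / (4 n cos θ_r) = 574 / (4 × 1.46 × 0.932) = 105 nm.

105 nm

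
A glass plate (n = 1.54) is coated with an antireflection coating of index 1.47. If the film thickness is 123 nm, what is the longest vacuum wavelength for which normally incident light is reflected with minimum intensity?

At the upper boundary (n = 1.0 to n = 1.47) the reflected ray undergoes a half-wave phase shift.
Bottom surface (1.47 → 1.54): reflection off a higher-index medium gives a half-wave phase shift.
Zero or two π shifts → no net half-wave offset.
With no net inversion, destructive interference in reflection requires 2 n t = (m + ½) λ.
λ = 2 n t / (m + ½). The longest wavelength is m = 0: λ = 2 × 1.47 × 123 / 0.500 = 723 nm.

723 nm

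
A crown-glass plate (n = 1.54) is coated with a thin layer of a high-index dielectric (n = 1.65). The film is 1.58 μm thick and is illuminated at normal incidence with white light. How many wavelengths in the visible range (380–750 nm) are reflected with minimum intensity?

7

Top surface (1.0 → 1.65): reflection off a higher-index medium gives a half-wave phase shift.
Bottom surface (1.65 → 1.54): reflection off a lower-index medium gives no phase shift.
Net: one phase inversion between the two reflected rays.
With one net inversion, destructive interference in reflection requires 2 n t = m λ.
λ = 2 n t / m = 5214 / m nm.
m=6: 869 nm (IR); m=7: 745 nm (visible); m=8: 652 nm (visible); m=9: 579 nm (visible); m=10: 521 nm (visible); m=11: 474 nm (visible); m=12: 435 nm (visible); m=13: 401 nm (visible); m=14: 372 nm (UV).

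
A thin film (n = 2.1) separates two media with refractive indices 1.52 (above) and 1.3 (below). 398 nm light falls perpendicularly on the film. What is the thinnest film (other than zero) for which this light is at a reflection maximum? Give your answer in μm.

0.0474 μm

Top surface (1.52 → 2.1): reflection off a higher-index medium gives a half-wave phase shift.
At the lower boundary (n = 2.1 to n = 1.3) the reflected ray undergoes no phase shift.
Exactly one π shift → a net half-wave offset.
With one net inversion, constructive interference in reflection requires 2 n t = (m + ½) λ.
Minimum at m = 0: t = λ / (4 n) = 398 / (4 × 2.1) = 47.4 nm.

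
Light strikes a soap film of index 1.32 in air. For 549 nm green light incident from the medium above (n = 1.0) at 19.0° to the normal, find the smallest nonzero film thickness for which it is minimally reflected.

215 nm

At the upper boundary (n = 1.0 to n = 1.32) the reflected ray undergoes a half-wave phase shift.
Bottom surface (1.32 → 1.0): reflection off a lower-index medium gives no phase shift.
Exactly one π shift → a net half-wave offset.
For weak reflection here: 2 n t cos θ_r = m λ.
Snell's law: 1.0 sin 19.0° = 1.32 sin θ_r → sin θ_r = 0.247, cos θ_r = 0.969.
Minimum nonzero at m = 1: t = λ / (2 n cos θ_r) = 549 / (2 × 1.32 × 0.969) = 215 nm.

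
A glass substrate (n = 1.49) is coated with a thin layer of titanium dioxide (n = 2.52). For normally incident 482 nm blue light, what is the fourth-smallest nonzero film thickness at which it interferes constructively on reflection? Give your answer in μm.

0.335 μm

Ray reflecting at the top interface goes from n = 1.0 toward n = 2.52: a half-wave phase shift.
Ray reflecting at the bottom interface goes from n = 2.52 toward n = 1.49: no phase shift.
Exactly one π shift → a net half-wave offset.
With one net inversion, constructive interference in reflection requires 2 n t = (m + ½) λ.
The fourth-smallest nonzero thickness corresponds to m = 3: t = (m + ½) λ / (2 n) = 3.50 × 482 / (2 × 2.52) = 335 nm.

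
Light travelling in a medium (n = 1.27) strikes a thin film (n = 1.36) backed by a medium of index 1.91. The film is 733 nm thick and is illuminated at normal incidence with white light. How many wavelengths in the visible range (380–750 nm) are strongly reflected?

Top surface (1.27 → 1.36): reflection off a higher-index medium gives a half-wave phase shift.
Bottom surface (1.36 → 1.91): reflection off a higher-index medium gives a half-wave phase shift.
Net: no relative phase inversion (both shifts match).
With no net inversion, constructive interference in reflection requires 2 n t = m λ.
λ = 2 n t / m = 1994 / m nm.
m=2: 997 nm (IR); m=3: 665 nm (visible); m=4: 498 nm (visible); m=5: 399 nm (visible); m=6: 332 nm (UV).

3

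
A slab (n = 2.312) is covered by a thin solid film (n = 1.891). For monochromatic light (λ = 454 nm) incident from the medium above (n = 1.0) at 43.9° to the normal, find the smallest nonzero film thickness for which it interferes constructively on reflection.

129 nm

At the upper boundary (n = 1.0 to n = 1.891) the reflected ray undergoes a half-wave phase shift.
At the lower boundary (n = 1.891 to n = 2.312) the reflected ray undergoes a half-wave phase shift.
The two reflections carry the same phase change, so no net offset.
So the condition for constructive reflection is 2 n t cos θ_r = m λ.
Snell's law: 1.0 sin 43.9° = 1.891 sin θ_r → sin θ_r = 0.367, cos θ_r = 0.930.
Minimum nonzero at m = 1: t = λ / (2 n cos θ_r) = 454 / (2 × 1.891 × 0.930) = 129 nm.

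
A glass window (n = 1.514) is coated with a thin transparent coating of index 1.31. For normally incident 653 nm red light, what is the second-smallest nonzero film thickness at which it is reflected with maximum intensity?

498 nm

Top surface (1.0 → 1.31): reflection off a higher-index medium gives a half-wave phase shift.
Ray reflecting at the bottom interface goes from n = 1.31 toward n = 1.514: a half-wave phase shift.
Net: no relative phase inversion (both shifts match).
So the condition for constructive reflection is 2 n t = m λ.
The second-smallest nonzero thickness corresponds to m = 2: t = m λ / (2 n) = 2.00 × 653 / (2 × 1.31) = 498 nm.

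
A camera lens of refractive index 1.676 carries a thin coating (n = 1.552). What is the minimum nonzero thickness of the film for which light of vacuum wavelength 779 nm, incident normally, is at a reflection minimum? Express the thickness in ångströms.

Top surface (1.0 → 1.552): reflection off a higher-index medium gives a half-wave phase shift.
Ray reflecting at the bottom interface goes from n = 1.552 toward n = 1.676: a half-wave phase shift.
Net: no relative phase inversion (both shifts match).
For minimum reflection here: 2 n t = (m + ½) λ.
Minimum at m = 0: t = λ / (4 n) = 779 / (4 × 1.552) = 125 nm.

1255 Å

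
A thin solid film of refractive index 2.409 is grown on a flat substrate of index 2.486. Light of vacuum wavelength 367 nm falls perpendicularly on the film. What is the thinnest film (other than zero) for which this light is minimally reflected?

38.1 nm

Top surface (1.0 → 2.409): reflection off a higher-index medium gives a half-wave phase shift.
Ray reflecting at the bottom interface goes from n = 2.409 toward n = 2.486: a half-wave phase shift.
Net: no relative phase inversion (both shifts match).
So the condition for destructive reflection is 2 n t = (m + ½) λ.
Minimum at m = 0: t = λ / (4 n) = 367 / (4 × 2.409) = 38.1 nm.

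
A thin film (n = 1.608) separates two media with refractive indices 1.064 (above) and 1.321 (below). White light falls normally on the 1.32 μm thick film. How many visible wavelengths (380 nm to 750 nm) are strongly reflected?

5

Ray reflecting at the top interface goes from n = 1.064 toward n = 1.608: a half-wave phase shift.
At the lower boundary (n = 1.608 to n = 1.321) the reflected ray undergoes no phase shift.
Net: one phase inversion between the two reflected rays.
For strong reflection here: 2 n t = (m + ½) λ.
λ = 2 n t / (m + ½) = 4245 / (m + ½) nm.
m=5: 772 nm (IR); m=6: 653 nm (visible); m=7: 566 nm (visible); m=8: 499 nm (visible); m=9: 447 nm (visible); m=10: 404 nm (visible); m=11: 369 nm (UV).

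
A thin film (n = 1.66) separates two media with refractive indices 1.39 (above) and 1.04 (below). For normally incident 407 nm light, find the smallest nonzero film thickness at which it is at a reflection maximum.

61.3 nm

Ray reflecting at the top interface goes from n = 1.39 toward n = 1.66: a half-wave phase shift.
Ray reflecting at the bottom interface goes from n = 1.66 toward n = 1.04: no phase shift.
The two reflections differ by half a wavelength.
So the condition for constructive reflection is 2 n t = (m + ½) λ.
Minimum at m = 0: t = λ / (4 n) = 407 / (4 × 1.66) = 61.3 nm.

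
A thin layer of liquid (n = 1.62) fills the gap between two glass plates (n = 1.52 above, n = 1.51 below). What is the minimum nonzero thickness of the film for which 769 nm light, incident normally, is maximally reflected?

Ray reflecting at the top interface goes from n = 1.52 toward n = 1.62: a half-wave phase shift.
At the lower boundary (n = 1.62 to n = 1.51) the reflected ray undergoes no phase shift.
Exactly one π shift → a net half-wave offset.
So the condition for constructive reflection is 2 n t = (m + ½) λ.
Minimum at m = 0: t = λ / (4 n) = 769 / (4 × 1.62) = 119 nm.

119 nm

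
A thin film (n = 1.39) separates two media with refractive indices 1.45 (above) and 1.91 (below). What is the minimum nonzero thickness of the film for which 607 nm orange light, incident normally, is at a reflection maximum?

Top surface (1.45 → 1.39): reflection off a lower-index medium gives no phase shift.
Bottom surface (1.39 → 1.91): reflection off a higher-index medium gives a half-wave phase shift.
The two reflections differ by half a wavelength.
For strong reflection here: 2 n t = (m + ½) λ.
Minimum at m = 0: t = λ / (4 n) = 607 / (4 × 1.39) = 109 nm.

109 nm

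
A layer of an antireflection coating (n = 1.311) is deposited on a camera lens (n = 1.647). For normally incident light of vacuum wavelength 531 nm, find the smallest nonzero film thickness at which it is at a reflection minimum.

At the upper boundary (n = 1.0 to n = 1.311) the reflected ray undergoes a half-wave phase shift.
Ray reflecting at the bottom interface goes from n = 1.311 toward n = 1.647: a half-wave phase shift.
The two reflections carry the same phase change, so no net offset.
For weak reflection here: 2 n t = (m + ½) λ.
Minimum at m = 0: t = λ / (4 n) = 531 / (4 × 1.311) = 101 nm.

101 nm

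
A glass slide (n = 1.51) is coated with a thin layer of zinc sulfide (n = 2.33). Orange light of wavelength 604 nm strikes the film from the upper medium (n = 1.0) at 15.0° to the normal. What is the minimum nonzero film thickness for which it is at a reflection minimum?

130 nm

Ray reflecting at the top interface goes from n = 1.0 toward n = 2.33: a half-wave phase shift.
Bottom surface (2.33 → 1.51): reflection off a lower-index medium gives no phase shift.
Exactly one π shift → a net half-wave offset.
For weak reflection here: 2 n t cos θ_r = m λ.
Snell's law: 1.0 sin 15.0° = 2.33 sin θ_r → sin θ_r = 0.111, cos θ_r = 0.994.
Minimum nonzero at m = 1: t = λ / (2 n cos θ_r) = 604 / (2 × 2.33 × 0.994) = 130 nm.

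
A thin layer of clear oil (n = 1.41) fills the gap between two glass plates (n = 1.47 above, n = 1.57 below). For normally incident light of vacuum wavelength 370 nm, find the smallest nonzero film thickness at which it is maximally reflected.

65.6 nm

At the upper boundary (n = 1.47 to n = 1.41) the reflected ray undergoes no phase shift.
Ray reflecting at the bottom interface goes from n = 1.41 toward n = 1.57: a half-wave phase shift.
The two reflections differ by half a wavelength.
So the condition for constructive reflection is 2 n t = (m + ½) λ.
Minimum at m = 0: t = λ / (4 n) = 370 / (4 × 1.41) = 65.6 nm.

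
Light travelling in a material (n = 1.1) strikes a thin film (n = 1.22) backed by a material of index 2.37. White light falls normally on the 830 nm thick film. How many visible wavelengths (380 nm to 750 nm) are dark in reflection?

2

At the upper boundary (n = 1.1 to n = 1.22) the reflected ray undergoes a half-wave phase shift.
At the lower boundary (n = 1.22 to n = 2.37) the reflected ray undergoes a half-wave phase shift.
Zero or two π shifts → no net half-wave offset.
With no net inversion, destructive interference in reflection requires 2 n t = (m + ½) λ.
λ = 2 n t / (m + ½) = 2025 / (m + ½) nm.
m=2: 810 nm (IR); m=3: 579 nm (visible); m=4: 450 nm (visible); m=5: 368 nm (UV).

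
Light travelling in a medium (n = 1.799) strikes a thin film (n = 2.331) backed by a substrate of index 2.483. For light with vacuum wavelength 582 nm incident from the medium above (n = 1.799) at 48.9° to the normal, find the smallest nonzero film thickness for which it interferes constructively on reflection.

Ray reflecting at the top interface goes from n = 1.799 toward n = 2.331: a half-wave phase shift.
Bottom surface (2.331 → 2.483): reflection off a higher-index medium gives a half-wave phase shift.
Net: no relative phase inversion (both shifts match).
For maximum reflection here: 2 n t cos θ_r = m λ.
Snell's law: 1.799 sin 48.9° = 2.331 sin θ_r → sin θ_r = 0.582, cos θ_r = 0.813.
Minimum nonzero at m = 1: t = λ / (2 n cos θ_r) = 582 / (2 × 2.331 × 0.813) = 153 nm.

153 nm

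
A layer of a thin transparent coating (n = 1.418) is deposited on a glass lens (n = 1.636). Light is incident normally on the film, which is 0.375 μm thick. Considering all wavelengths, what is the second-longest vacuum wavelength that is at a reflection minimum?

At the upper boundary (n = 1.0 to n = 1.418) the reflected ray undergoes a half-wave phase shift.
At the lower boundary (n = 1.418 to n = 1.636) the reflected ray undergoes a half-wave phase shift.
Net: no relative phase inversion (both shifts match).
For minimum reflection here: 2 n t = (m + ½) λ.
λ = 2 n t / (m + ½). The second-longest wavelength is m = 1: λ = 2 × 1.418 × 375 / 1.50 = 709 nm.

709 nm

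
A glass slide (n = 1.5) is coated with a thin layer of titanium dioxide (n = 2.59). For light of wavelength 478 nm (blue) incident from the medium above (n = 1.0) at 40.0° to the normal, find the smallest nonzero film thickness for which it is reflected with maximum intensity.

At the upper boundary (n = 1.0 to n = 2.59) the reflected ray undergoes a half-wave phase shift.
At the lower boundary (n = 2.59 to n = 1.5) the reflected ray undergoes no phase shift.
Exactly one π shift → a net half-wave offset.
With one net inversion, constructive interference in reflection requires 2 n t cos θ_r = (m + ½) λ.
Snell's law: 1.0 sin 40.0° = 2.59 sin θ_r → sin θ_r = 0.248, cos θ_r = 0.969.
Minimum at m = 0: t = λ / (4 n cos θ_r) = 478 / (4 × 2.59 × 0.969) = 47.6 nm.

47.6 nm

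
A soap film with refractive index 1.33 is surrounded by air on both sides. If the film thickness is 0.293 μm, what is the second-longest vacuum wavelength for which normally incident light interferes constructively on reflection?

At the upper boundary (n = 1.0 to n = 1.33) the reflected ray undergoes a half-wave phase shift.
At the lower boundary (n = 1.33 to n = 1.0) the reflected ray undergoes no phase shift.
Net: one phase inversion between the two reflected rays.
For bright reflection here: 2 n t = (m + ½) λ.
λ = 2 n t / (m + ½). The second-longest wavelength is m = 1: λ = 2 × 1.33 × 293 / 1.50 = 520 nm.

520 nm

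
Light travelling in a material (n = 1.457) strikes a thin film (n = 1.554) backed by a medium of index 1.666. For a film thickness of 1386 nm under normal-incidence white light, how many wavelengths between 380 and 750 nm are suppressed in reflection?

5

Ray reflecting at the top interface goes from n = 1.457 toward n = 1.554: a half-wave phase shift.
Bottom surface (1.554 → 1.666): reflection off a higher-index medium gives a half-wave phase shift.
Zero or two π shifts → no net half-wave offset.
For weak reflection here: 2 n t = (m + ½) λ.
λ = 2 n t / (m + ½) = 4308 / (m + ½) nm.
m=5: 783 nm (IR); m=6: 663 nm (visible); m=7: 574 nm (visible); m=8: 507 nm (visible); m=9: 453 nm (visible); m=10: 410 nm (visible); m=11: 375 nm (UV).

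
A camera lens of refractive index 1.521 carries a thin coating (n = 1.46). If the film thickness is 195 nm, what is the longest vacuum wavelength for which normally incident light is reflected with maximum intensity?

569 nm

Top surface (1.0 → 1.46): reflection off a higher-index medium gives a half-wave phase shift.
Bottom surface (1.46 → 1.521): reflection off a higher-index medium gives a half-wave phase shift.
Net: no relative phase inversion (both shifts match).
For strong reflection here: 2 n t = m λ.
λ = 2 n t / m. The longest wavelength is m = 1: λ = 2 × 1.46 × 195 / 1.00 = 569 nm.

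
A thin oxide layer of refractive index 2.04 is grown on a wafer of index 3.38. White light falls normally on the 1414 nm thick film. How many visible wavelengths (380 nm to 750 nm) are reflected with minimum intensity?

7

Top surface (1.0 → 2.04): reflection off a higher-index medium gives a half-wave phase shift.
At the lower boundary (n = 2.04 to n = 3.38) the reflected ray undergoes a half-wave phase shift.
Zero or two π shifts → no net half-wave offset.
So the condition for destructive reflection is 2 n t = (m + ½) λ.
λ = 2 n t / (m + ½) = 5769 / (m + ½) nm.
m=7: 769 nm (IR); m=8: 679 nm (visible); m=9: 607 nm (visible); m=10: 549 nm (visible); m=11: 502 nm (visible); m=12: 462 nm (visible); m=13: 427 nm (visible); m=14: 398 nm (visible); m=15: 372 nm (UV).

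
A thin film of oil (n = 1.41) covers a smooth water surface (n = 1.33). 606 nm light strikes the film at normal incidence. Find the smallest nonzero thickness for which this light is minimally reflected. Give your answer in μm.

0.215 μm

Top surface (1.0 → 1.41): reflection off a higher-index medium gives a half-wave phase shift.
At the lower boundary (n = 1.41 to n = 1.33) the reflected ray undergoes no phase shift.
The two reflections differ by half a wavelength.
So the condition for destructive reflection is 2 n t = m λ.
The smallest nonzero thickness corresponds to m = 1: t = m λ / (2 n) = 1.00 × 606 / (2 × 1.41) = 215 nm.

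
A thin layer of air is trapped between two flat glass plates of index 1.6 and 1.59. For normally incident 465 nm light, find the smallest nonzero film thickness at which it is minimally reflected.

Top surface (1.6 → 1.0): reflection off a lower-index medium gives no phase shift.
At the lower boundary (n = 1.0 to n = 1.59) the reflected ray undergoes a half-wave phase shift.
Net: one phase inversion between the two reflected rays.
For weak reflection here: 2 n t = m λ.
Minimum nonzero at m = 1: t = λ / (2 n) = 465 / (2 × 1.0) = 233 nm.

233 nm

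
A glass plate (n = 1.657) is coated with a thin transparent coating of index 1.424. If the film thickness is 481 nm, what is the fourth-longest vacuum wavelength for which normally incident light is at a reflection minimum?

391 nm

Top surface (1.0 → 1.424): reflection off a higher-index medium gives a half-wave phase shift.
At the lower boundary (n = 1.424 to n = 1.657) the reflected ray undergoes a half-wave phase shift.
The two reflections carry the same phase change, so no net offset.
With no net inversion, destructive interference in reflection requires 2 n t = (m + ½) λ.
λ = 2 n t / (m + ½). The fourth-longest wavelength is m = 3: λ = 2 × 1.424 × 481 / 3.50 = 391 nm.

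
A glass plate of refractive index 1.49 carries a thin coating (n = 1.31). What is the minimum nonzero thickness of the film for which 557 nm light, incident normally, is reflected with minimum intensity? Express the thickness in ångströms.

1063 Å

Top surface (1.0 → 1.31): reflection off a higher-index medium gives a half-wave phase shift.
Bottom surface (1.31 → 1.49): reflection off a higher-index medium gives a half-wave phase shift.
Net: no relative phase inversion (both shifts match).
For dark reflection here: 2 n t = (m + ½) λ.
Minimum at m = 0: t = λ / (4 n) = 557 / (4 × 1.31) = 106 nm.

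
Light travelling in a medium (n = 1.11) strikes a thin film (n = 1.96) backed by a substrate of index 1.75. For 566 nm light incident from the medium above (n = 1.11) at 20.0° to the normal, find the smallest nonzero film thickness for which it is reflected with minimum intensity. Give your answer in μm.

Top surface (1.11 → 1.96): reflection off a higher-index medium gives a half-wave phase shift.
Ray reflecting at the bottom interface goes from n = 1.96 toward n = 1.75: no phase shift.
Net: one phase inversion between the two reflected rays.
With one net inversion, destructive interference in reflection requires 2 n t cos θ_r = m λ.
Snell's law: 1.11 sin 20.0° = 1.96 sin θ_r → sin θ_r = 0.194, cos θ_r = 0.981.
Minimum nonzero at m = 1: t = λ / (2 n cos θ_r) = 566 / (2 × 1.96 × 0.981) = 147 nm.

0.147 μm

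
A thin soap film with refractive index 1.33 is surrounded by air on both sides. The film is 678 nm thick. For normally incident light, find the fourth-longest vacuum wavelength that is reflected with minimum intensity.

451 nm

Ray reflecting at the top interface goes from n = 1.0 toward n = 1.33: a half-wave phase shift.
At the lower boundary (n = 1.33 to n = 1.0) the reflected ray undergoes no phase shift.
Net: one phase inversion between the two reflected rays.
For weak reflection here: 2 n t = m λ.
λ = 2 n t / m. The fourth-longest wavelength is m = 4: λ = 2 × 1.33 × 678 / 4.00 = 451 nm.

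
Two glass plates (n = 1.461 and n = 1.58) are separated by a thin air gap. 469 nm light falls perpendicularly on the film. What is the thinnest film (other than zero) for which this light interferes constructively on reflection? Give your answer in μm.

Ray reflecting at the top interface goes from n = 1.461 toward n = 1.0: no phase shift.
At the lower boundary (n = 1.0 to n = 1.58) the reflected ray undergoes a half-wave phase shift.
The two reflections differ by half a wavelength.
So the condition for constructive reflection is 2 n t = (m + ½) λ.
Minimum at m = 0: t = λ / (4 n) = 469 / (4 × 1.0) = 117 nm.

0.117 μm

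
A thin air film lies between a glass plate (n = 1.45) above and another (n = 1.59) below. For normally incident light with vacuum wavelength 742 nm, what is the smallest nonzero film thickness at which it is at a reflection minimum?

At the upper boundary (n = 1.45 to n = 1.0) the reflected ray undergoes no phase shift.
Ray reflecting at the bottom interface goes from n = 1.0 toward n = 1.59: a half-wave phase shift.
The two reflections differ by half a wavelength.
For dark reflection here: 2 n t = m λ.
The smallest nonzero thickness corresponds to m = 1: t = m λ / (2 n) = 1.00 × 742 / (2 × 1.0) = 371 nm.

371 nm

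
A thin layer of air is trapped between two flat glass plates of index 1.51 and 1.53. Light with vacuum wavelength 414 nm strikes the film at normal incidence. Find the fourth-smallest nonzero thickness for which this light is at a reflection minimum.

828 nm

At the upper boundary (n = 1.51 to n = 1.0) the reflected ray undergoes no phase shift.
At the lower boundary (n = 1.0 to n = 1.53) the reflected ray undergoes a half-wave phase shift.
Exactly one π shift → a net half-wave offset.
So the condition for destructive reflection is 2 n t = m λ.
The fourth-smallest nonzero thickness corresponds to m = 4: t = m λ / (2 n) = 4.00 × 414 / (2 × 1.0) = 828 nm.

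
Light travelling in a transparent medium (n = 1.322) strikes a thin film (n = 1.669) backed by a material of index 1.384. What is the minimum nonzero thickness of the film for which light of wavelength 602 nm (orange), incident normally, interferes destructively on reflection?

180 nm

Top surface (1.322 → 1.669): reflection off a higher-index medium gives a half-wave phase shift.
Ray reflecting at the bottom interface goes from n = 1.669 toward n = 1.384: no phase shift.
The two reflections differ by half a wavelength.
With one net inversion, destructive interference in reflection requires 2 n t = m λ.
Minimum nonzero at m = 1: t = λ / (2 n) = 602 / (2 × 1.669) = 180 nm.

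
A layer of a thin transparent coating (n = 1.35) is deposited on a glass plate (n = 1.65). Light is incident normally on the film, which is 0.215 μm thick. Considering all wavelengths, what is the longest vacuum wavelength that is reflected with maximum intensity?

At the upper boundary (n = 1.0 to n = 1.35) the reflected ray undergoes a half-wave phase shift.
Ray reflecting at the bottom interface goes from n = 1.35 toward n = 1.65: a half-wave phase shift.
Zero or two π shifts → no net half-wave offset.
So the condition for constructive reflection is 2 n t = m λ.
λ = 2 n t / m. The longest wavelength is m = 1: λ = 2 × 1.35 × 215 / 1.00 = 581 nm.

581 nm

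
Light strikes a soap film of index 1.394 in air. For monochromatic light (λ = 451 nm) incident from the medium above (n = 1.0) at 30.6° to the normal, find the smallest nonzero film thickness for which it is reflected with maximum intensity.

86.9 nm

Ray reflecting at the top interface goes from n = 1.0 toward n = 1.394: a half-wave phase shift.
At the lower boundary (n = 1.394 to n = 1.0) the reflected ray undergoes no phase shift.
The two reflections differ by half a wavelength.
So the condition for constructive reflection is 2 n t cos θ_r = (m + ½) λ.
Snell's law: 1.0 sin 30.6° = 1.394 sin θ_r → sin θ_r = 0.365, cos θ_r = 0.931.
Minimum at m = 0: t = λ / (4 n cos θ_r) = 451 / (4 × 1.394 × 0.931) = 86.9 nm.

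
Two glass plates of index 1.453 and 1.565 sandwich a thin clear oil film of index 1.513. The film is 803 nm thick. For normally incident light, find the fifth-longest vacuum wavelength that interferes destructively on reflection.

540 nm

Top surface (1.453 → 1.513): reflection off a higher-index medium gives a half-wave phase shift.
At the lower boundary (n = 1.513 to n = 1.565) the reflected ray undergoes a half-wave phase shift.
The two reflections carry the same phase change, so no net offset.
For dark reflection here: 2 n t = (m + ½) λ.
λ = 2 n t / (m + ½). The fifth-longest wavelength is m = 4: λ = 2 × 1.513 × 803 / 4.50 = 540 nm.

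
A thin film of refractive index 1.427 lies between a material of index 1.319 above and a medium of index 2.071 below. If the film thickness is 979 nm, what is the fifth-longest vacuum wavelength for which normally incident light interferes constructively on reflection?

At the upper boundary (n = 1.319 to n = 1.427) the reflected ray undergoes a half-wave phase shift.
At the lower boundary (n = 1.427 to n = 2.071) the reflected ray undergoes a half-wave phase shift.
The two reflections carry the same phase change, so no net offset.
For strong reflection here: 2 n t = m λ.
λ = 2 n t / m. The fifth-longest wavelength is m = 5: λ = 2 × 1.427 × 979 / 5.00 = 559 nm.

559 nm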